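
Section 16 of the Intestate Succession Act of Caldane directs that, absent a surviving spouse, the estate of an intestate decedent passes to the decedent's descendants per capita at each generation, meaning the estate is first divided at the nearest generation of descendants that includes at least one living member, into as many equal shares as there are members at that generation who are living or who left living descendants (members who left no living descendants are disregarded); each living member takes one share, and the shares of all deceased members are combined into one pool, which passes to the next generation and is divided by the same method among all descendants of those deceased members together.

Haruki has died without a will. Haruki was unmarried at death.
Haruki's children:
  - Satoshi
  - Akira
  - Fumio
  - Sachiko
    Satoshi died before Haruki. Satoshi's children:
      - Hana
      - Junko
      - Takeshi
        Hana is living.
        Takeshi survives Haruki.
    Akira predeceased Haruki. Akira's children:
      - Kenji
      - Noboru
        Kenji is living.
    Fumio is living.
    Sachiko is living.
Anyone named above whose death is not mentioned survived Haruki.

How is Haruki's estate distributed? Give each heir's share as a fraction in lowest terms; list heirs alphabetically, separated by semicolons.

There is no surviving spouse, so the entire estate passes to Haruki's descendants per capita at each generation.
At generation 1 (Satoshi, Akira, Fumio, Sachiko) there are 4 shares of (1)/4 = 1/4 each.
Living: Fumio and Sachiko — each takes 1/4.
Deceased: Satoshi and Akira. Their combined 1/2 is pooled and carried to generation 2.
At generation 2 (Hana, Junko, Takeshi, Kenji, Noboru) there are 5 shares of (1/2)/5 = 1/10 each.
Living: Hana, Junko, Takeshi, Kenji, and Noboru — each takes 1/10.

Fumio 1/4; Hana 1/10; Junko 1/10; Kenji 1/10; Noboru 1/10; Sachiko 1/4; Takeshi 1/10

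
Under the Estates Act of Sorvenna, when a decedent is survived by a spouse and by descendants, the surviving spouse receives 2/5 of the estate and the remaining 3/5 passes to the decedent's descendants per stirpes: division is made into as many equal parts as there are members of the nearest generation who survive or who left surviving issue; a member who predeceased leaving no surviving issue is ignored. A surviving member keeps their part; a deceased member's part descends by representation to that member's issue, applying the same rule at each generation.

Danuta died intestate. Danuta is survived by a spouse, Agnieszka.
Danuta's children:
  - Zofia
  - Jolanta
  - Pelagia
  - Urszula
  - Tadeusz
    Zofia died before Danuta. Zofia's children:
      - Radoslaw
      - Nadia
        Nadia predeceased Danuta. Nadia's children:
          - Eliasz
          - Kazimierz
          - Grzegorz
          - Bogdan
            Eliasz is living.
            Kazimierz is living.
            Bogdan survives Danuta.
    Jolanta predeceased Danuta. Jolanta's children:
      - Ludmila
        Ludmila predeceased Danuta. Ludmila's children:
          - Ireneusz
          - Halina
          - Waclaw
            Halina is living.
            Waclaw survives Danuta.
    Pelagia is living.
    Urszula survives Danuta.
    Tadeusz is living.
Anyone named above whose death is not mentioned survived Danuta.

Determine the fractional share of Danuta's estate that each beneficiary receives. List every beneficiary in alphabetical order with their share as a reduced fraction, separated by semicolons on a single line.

Agnieszka 2/5; Bogdan 3/200; Eliasz 3/200; Grzegorz 3/200; Halina 1/25; Ireneusz 1/25; Kazimierz 3/200; Pelagia 3/25; Radoslaw 3/50; Tadeusz 3/25; Urszula 3/25; Waclaw 1/25

Agnieszka, as surviving spouse, takes 2/5.
The remaining 3/5 passes to Danuta's descendants per stirpes.
The 3/5 is divided into 5 equal shares of 3/25 among Zofia, Jolanta, Pelagia, Urszula, Tadeusz.
Zofia predeceased; the 3/25 allotted to Zofia's branch passes to Zofia's issue by representation.
The 3/25 is divided into 2 equal shares of 3/50 among Radoslaw, Nadia.
Radoslaw is living and takes 3/50.
Nadia predeceased; the 3/50 allotted to Nadia's branch passes to Nadia's issue by representation.
The 3/50 is divided into 4 equal shares of 3/200 among Eliasz, Kazimierz, Grzegorz, Bogdan.
Eliasz is living and takes 3/200.
Kazimierz is living and takes 3/200.
Grzegorz is living and takes 3/200.
Bogdan is living and takes 3/200.
Jolanta predeceased; the 3/25 allotted to Jolanta's branch passes to Jolanta's issue by representation.
Ludmila's line is the sole branch at this level, so the full 3/25 passes to Ludmila's issue by representation.
The 3/25 is divided into 3 equal shares of 1/25 among Ireneusz, Halina, Waclaw.
Ireneusz is living and takes 1/25.
Halina is living and takes 1/25.
Waclaw is living and takes 1/25.
Pelagia is living and takes 3/25.
Urszula is living and takes 3/25.
Tadeusz is living and takes 3/25.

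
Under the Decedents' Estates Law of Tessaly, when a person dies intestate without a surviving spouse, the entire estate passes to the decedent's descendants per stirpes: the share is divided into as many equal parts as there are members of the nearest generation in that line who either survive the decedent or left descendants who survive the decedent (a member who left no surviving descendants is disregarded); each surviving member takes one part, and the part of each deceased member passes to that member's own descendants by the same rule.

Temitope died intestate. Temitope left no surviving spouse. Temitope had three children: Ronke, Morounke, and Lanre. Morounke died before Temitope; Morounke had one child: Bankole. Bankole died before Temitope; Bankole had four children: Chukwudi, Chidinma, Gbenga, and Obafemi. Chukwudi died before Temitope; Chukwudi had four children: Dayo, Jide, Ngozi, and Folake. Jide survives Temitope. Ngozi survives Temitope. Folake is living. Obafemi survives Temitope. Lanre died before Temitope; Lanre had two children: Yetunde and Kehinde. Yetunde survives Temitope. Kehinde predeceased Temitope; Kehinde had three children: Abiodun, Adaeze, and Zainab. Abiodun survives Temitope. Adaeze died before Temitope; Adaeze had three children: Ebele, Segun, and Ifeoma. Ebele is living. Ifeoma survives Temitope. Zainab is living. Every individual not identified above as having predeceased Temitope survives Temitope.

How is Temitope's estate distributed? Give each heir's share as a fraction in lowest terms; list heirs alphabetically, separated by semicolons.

Abiodun 1/18; Chidinma 1/12; Dayo 1/48; Ebele 1/54; Folake 1/48; Gbenga 1/12; Ifeoma 1/54; Jide 1/48; Ngozi 1/48; Obafemi 1/12; Ronke 1/3; Segun 1/54; Yetunde 1/6; Zainab 1/18

There is no surviving spouse, so the entire estate passes to Temitope's descendants per stirpes.
The estate is divided into 3 equal shares of 1/3 among Ronke, Morounke, Lanre.
Ronke is living and takes 1/3.
Morounke predeceased; the 1/3 allotted to Morounke's branch passes to Morounke's issue by representation.
Bankole's line is the sole branch at this level, so the full 1/3 passes to Bankole's issue by representation.
The 1/3 is divided into 4 equal shares of 1/12 among Chukwudi, Chidinma, Gbenga, Obafemi.
Chukwudi predeceased; the 1/12 allotted to Chukwudi's branch passes to Chukwudi's issue by representation.
The 1/12 is divided into 4 equal shares of 1/48 among Dayo, Jide, Ngozi, Folake.
Dayo is living and takes 1/48.
Jide is living and takes 1/48.
Ngozi is living and takes 1/48.
Folake is living and takes 1/48.
Chidinma is living and takes 1/12.
Gbenga is living and takes 1/12.
Obafemi is living and takes 1/12.
Lanre predeceased; the 1/3 allotted to Lanre's branch passes to Lanre's issue by representation.
The 1/3 is divided into 2 equal shares of 1/6 among Yetunde, Kehinde.
Yetunde is living and takes 1/6.
Kehinde predeceased; the 1/6 allotted to Kehinde's branch passes to Kehinde's issue by representation.
The 1/6 is divided into 3 equal shares of 1/18 among Abiodun, Adaeze, Zainab.
Abiodun is living and takes 1/18.
Adaeze predeceased; the 1/18 allotted to Adaeze's branch passes to Adaeze's issue by representation.
The 1/18 is divided into 3 equal shares of 1/54 among Ebele, Segun, Ifeoma.
Ebele is living and takes 1/54.
Segun is living and takes 1/54.
Ifeoma is living and takes 1/54.
Zainab is living and takes 1/18.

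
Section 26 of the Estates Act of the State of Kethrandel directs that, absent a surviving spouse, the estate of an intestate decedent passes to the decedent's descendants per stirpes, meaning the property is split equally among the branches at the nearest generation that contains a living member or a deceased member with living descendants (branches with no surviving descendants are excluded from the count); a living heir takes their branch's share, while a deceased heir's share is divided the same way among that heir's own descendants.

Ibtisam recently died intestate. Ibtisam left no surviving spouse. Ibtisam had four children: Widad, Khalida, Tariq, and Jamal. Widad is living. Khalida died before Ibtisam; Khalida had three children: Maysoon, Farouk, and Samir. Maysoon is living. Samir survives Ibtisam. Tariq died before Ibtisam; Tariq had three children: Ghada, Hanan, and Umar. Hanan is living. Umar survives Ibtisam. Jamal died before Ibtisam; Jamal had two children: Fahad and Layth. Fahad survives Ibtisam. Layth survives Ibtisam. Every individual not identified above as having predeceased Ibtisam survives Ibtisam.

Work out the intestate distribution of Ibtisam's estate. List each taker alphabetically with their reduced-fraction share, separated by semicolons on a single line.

Fahad 1/8; Farouk 1/12; Ghada 1/12; Hanan 1/12; Layth 1/8; Maysoon 1/12; Samir 1/12; Umar 1/12; Widad 1/4

There is no surviving spouse, so the entire estate passes to Ibtisam's descendants per stirpes.
The estate is divided into 4 equal shares of 1/4 among Widad, Khalida, Tariq, Jamal.
Widad is living and takes 1/4.
Khalida predeceased; the 1/4 allotted to Khalida's branch passes to Khalida's issue by representation.
The 1/4 is divided into 3 equal shares of 1/12 among Maysoon, Farouk, Samir.
Maysoon is living and takes 1/12.
Farouk is living and takes 1/12.
Samir is living and takes 1/12.
Tariq predeceased; the 1/4 allotted to Tariq's branch passes to Tariq's issue by representation.
The 1/4 is divided into 3 equal shares of 1/12 among Ghada, Hanan, Umar.
Ghada is living and takes 1/12.
Hanan is living and takes 1/12.
Umar is living and takes 1/12.
Jamal predeceased; the 1/4 allotted to Jamal's branch passes to Jamal's issue by representation.
The 1/4 is divided into 2 equal shares of 1/8 among Fahad, Layth.
Fahad is living and takes 1/8.
Layth is living and takes 1/8.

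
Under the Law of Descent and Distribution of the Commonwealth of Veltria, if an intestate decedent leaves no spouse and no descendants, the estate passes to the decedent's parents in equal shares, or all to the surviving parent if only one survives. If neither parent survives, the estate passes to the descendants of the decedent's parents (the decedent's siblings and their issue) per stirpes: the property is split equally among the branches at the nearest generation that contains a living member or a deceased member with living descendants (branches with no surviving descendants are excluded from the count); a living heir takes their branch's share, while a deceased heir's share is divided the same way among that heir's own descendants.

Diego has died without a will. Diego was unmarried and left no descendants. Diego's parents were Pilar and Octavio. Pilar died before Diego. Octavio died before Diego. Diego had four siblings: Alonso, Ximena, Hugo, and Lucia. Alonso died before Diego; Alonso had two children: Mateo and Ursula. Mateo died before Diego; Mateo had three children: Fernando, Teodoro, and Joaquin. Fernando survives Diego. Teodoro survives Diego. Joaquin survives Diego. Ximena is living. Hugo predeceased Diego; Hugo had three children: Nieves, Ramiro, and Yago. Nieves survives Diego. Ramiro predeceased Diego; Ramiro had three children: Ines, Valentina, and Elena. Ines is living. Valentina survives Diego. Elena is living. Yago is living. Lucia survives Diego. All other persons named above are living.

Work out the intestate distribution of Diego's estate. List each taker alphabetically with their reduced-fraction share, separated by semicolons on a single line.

Elena 1/36; Fernando 1/24; Ines 1/36; Joaquin 1/24; Lucia 1/4; Nieves 1/12; Teodoro 1/24; Ursula 1/8; Valentina 1/36; Ximena 1/4; Yago 1/12

Neither parent survives and there are no descendants, so the estate passes to Diego's siblings and their issue per stirpes.
The estate is divided into 4 equal shares of 1/4 among Alonso, Ximena, Hugo, Lucia.
Alonso predeceased; the 1/4 allotted to Alonso's branch passes to Alonso's issue by representation.
The 1/4 is divided into 2 equal shares of 1/8 among Mateo, Ursula.
Mateo predeceased; the 1/8 allotted to Mateo's branch passes to Mateo's issue by representation.
The 1/8 is divided into 3 equal shares of 1/24 among Fernando, Teodoro, Joaquin.
Fernando is living and takes 1/24.
Teodoro is living and takes 1/24.
Joaquin is living and takes 1/24.
Ursula is living and takes 1/8.
Ximena is living and takes 1/4.
Hugo predeceased; the 1/4 allotted to Hugo's branch passes to Hugo's issue by representation.
The 1/4 is divided into 3 equal shares of 1/12 among Nieves, Ramiro, Yago.
Nieves is living and takes 1/12.
Ramiro predeceased; the 1/12 allotted to Ramiro's branch passes to Ramiro's issue by representation.
The 1/12 is divided into 3 equal shares of 1/36 among Ines, Valentina, Elena.
Ines is living and takes 1/36.
Valentina is living and takes 1/36.
Elena is living and takes 1/36.
Yago is living and takes 1/12.
Lucia is living and takes 1/4.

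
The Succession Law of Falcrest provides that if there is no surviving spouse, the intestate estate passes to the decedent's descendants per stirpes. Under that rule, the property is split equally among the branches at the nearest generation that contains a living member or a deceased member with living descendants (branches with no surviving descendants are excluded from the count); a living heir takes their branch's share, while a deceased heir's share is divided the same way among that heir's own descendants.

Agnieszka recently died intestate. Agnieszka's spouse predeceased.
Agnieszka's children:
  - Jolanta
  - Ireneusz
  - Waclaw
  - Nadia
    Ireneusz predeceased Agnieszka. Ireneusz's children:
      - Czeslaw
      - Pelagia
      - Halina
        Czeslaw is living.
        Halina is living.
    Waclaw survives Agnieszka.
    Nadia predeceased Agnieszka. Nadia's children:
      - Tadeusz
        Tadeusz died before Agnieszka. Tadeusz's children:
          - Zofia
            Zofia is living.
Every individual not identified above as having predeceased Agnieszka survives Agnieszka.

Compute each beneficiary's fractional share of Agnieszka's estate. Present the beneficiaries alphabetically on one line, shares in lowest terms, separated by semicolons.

There is no surviving spouse, so the entire estate passes to Agnieszka's descendants per stirpes.
The estate is divided into 4 equal shares of 1/4 among Jolanta, Ireneusz, Waclaw, Nadia.
Jolanta is living and takes 1/4.
Ireneusz predeceased; the 1/4 allotted to Ireneusz's branch passes to Ireneusz's issue by representation.
The 1/4 is divided into 3 equal shares of 1/12 among Czeslaw, Pelagia, Halina.
Czeslaw is living and takes 1/12.
Pelagia is living and takes 1/12.
Halina is living and takes 1/12.
Waclaw is living and takes 1/4.
Nadia predeceased; the 1/4 allotted to Nadia's branch passes to Nadia's issue by representation.
Tadeusz's line is the sole branch at this level, so the full 1/4 passes to Tadeusz's issue by representation.
Zofia is the sole taker at this level and receives the full 1/4.

Czeslaw 1/12; Halina 1/12; Jolanta 1/4; Pelagia 1/12; Waclaw 1/4; Zofia 1/4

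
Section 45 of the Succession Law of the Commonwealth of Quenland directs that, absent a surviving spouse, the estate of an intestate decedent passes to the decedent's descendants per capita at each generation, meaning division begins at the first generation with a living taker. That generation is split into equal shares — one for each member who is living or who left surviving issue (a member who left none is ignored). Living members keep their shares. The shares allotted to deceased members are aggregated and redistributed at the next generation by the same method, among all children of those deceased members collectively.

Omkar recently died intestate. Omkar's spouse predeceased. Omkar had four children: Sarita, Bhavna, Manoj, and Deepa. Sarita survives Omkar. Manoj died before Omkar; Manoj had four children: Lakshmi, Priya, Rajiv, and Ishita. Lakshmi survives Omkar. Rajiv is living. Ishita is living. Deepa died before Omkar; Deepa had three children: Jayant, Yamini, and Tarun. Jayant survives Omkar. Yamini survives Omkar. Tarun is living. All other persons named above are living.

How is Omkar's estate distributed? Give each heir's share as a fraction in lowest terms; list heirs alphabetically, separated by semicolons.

Bhavna 1/4; Ishita 1/14; Jayant 1/14; Lakshmi 1/14; Priya 1/14; Rajiv 1/14; Sarita 1/4; Tarun 1/14; Yamini 1/14

There is no surviving spouse, so the entire estate passes to Omkar's descendants per capita at each generation.
At generation 1 (Sarita, Bhavna, Manoj, Deepa) there are 4 shares of (1)/4 = 1/4 each.
Living: Sarita and Bhavna — each takes 1/4.
Deceased: Manoj and Deepa. Their combined 1/2 is pooled and carried to generation 2.
At generation 2 (Lakshmi, Priya, Rajiv, Ishita, Jayant, Yamini, Tarun) there are 7 shares of (1/2)/7 = 1/14 each.
Living: Lakshmi, Priya, Rajiv, Ishita, Jayant, Yamini, and Tarun — each takes 1/14.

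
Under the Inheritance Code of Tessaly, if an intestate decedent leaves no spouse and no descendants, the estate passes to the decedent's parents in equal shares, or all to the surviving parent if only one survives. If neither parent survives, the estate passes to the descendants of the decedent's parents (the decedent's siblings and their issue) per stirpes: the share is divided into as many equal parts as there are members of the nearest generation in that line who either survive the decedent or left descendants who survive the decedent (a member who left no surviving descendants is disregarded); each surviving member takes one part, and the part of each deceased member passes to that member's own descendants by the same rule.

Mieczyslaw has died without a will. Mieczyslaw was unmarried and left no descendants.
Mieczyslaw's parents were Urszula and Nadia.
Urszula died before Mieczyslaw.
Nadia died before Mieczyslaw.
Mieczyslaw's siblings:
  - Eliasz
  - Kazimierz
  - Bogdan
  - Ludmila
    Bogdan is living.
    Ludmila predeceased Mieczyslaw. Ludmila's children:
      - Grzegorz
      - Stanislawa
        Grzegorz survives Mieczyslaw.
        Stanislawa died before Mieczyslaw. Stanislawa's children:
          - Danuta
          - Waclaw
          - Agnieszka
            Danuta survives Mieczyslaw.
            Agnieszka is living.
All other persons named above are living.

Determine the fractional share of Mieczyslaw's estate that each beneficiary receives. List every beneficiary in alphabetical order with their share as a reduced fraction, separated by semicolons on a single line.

Neither parent survives and there are no descendants, so the estate passes to Mieczyslaw's siblings and their issue per stirpes.
The estate is divided into 4 equal shares of 1/4 among Eliasz, Kazimierz, Bogdan, Ludmila.
Eliasz is living and takes 1/4.
Kazimierz is living and takes 1/4.
Bogdan is living and takes 1/4.
Ludmila predeceased; the 1/4 allotted to Ludmila's branch passes to Ludmila's issue by representation.
The 1/4 is divided into 2 equal shares of 1/8 among Grzegorz, Stanislawa.
Grzegorz is living and takes 1/8.
Stanislawa predeceased; the 1/8 allotted to Stanislawa's branch passes to Stanislawa's issue by representation.
The 1/8 is divided into 3 equal shares of 1/24 among Danuta, Waclaw, Agnieszka.
Danuta is living and takes 1/24.
Waclaw is living and takes 1/24.
Agnieszka is living and takes 1/24.

Agnieszka 1/24; Bogdan 1/4; Danuta 1/24; Eliasz 1/4; Grzegorz 1/8; Kazimierz 1/4; Waclaw 1/24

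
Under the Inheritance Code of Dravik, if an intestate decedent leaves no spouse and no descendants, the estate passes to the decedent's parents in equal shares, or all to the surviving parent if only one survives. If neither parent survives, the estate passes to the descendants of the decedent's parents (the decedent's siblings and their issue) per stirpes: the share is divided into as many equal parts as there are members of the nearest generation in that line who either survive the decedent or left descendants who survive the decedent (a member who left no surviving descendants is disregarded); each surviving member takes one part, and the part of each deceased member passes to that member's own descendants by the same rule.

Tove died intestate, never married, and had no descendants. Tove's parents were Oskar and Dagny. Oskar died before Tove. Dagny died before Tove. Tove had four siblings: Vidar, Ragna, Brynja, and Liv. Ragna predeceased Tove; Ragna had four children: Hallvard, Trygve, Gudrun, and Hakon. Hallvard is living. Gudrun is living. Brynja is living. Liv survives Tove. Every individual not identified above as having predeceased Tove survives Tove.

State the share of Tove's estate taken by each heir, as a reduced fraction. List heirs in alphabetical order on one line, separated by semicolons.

Neither parent survives and there are no descendants, so the estate passes to Tove's siblings and their issue per stirpes.
The estate is divided into 4 equal shares of 1/4 among Vidar, Ragna, Brynja, Liv.
Vidar is living and takes 1/4.
Ragna predeceased; the 1/4 allotted to Ragna's branch passes to Ragna's issue by representation.
The 1/4 is divided into 4 equal shares of 1/16 among Hallvard, Trygve, Gudrun, Hakon.
Hallvard is living and takes 1/16.
Trygve is living and takes 1/16.
Gudrun is living and takes 1/16.
Hakon is living and takes 1/16.
Brynja is living and takes 1/4.
Liv is living and takes 1/4.

Brynja 1/4; Gudrun 1/16; Hakon 1/16; Hallvard 1/16; Liv 1/4; Trygve 1/16; Vidar 1/4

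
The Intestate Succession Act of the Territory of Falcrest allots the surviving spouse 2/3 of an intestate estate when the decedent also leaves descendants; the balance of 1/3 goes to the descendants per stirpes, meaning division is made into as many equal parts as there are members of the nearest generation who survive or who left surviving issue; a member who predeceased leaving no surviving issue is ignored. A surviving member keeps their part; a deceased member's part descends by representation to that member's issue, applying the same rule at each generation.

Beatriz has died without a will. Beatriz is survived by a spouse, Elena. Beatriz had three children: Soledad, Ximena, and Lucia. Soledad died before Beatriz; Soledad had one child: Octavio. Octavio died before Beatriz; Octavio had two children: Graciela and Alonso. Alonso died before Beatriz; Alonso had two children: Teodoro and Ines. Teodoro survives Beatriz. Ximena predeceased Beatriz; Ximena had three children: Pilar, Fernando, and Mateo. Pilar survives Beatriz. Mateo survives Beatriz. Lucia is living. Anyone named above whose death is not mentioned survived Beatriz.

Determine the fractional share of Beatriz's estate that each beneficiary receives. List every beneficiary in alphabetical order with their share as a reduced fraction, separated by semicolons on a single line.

Elena, as surviving spouse, takes 2/3.
The remaining 1/3 passes to Beatriz's descendants per stirpes.
The 1/3 is divided into 3 equal shares of 1/9 among Soledad, Ximena, Lucia.
Soledad predeceased; the 1/9 allotted to Soledad's branch passes to Soledad's issue by representation.
Octavio's line is the sole branch at this level, so the full 1/9 passes to Octavio's issue by representation.
The 1/9 is divided into 2 equal shares of 1/18 among Graciela, Alonso.
Graciela is living and takes 1/18.
Alonso predeceased; the 1/18 allotted to Alonso's branch passes to Alonso's issue by representation.
The 1/18 is divided into 2 equal shares of 1/36 among Teodoro, Ines.
Teodoro is living and takes 1/36.
Ines is living and takes 1/36.
Ximena predeceased; the 1/9 allotted to Ximena's branch passes to Ximena's issue by representation.
The 1/9 is divided into 3 equal shares of 1/27 among Pilar, Fernando, Mateo.
Pilar is living and takes 1/27.
Fernando is living and takes 1/27.
Mateo is living and takes 1/27.
Lucia is living and takes 1/9.

Elena 2/3; Fernando 1/27; Graciela 1/18; Ines 1/36; Lucia 1/9; Mateo 1/27; Pilar 1/27; Teodoro 1/36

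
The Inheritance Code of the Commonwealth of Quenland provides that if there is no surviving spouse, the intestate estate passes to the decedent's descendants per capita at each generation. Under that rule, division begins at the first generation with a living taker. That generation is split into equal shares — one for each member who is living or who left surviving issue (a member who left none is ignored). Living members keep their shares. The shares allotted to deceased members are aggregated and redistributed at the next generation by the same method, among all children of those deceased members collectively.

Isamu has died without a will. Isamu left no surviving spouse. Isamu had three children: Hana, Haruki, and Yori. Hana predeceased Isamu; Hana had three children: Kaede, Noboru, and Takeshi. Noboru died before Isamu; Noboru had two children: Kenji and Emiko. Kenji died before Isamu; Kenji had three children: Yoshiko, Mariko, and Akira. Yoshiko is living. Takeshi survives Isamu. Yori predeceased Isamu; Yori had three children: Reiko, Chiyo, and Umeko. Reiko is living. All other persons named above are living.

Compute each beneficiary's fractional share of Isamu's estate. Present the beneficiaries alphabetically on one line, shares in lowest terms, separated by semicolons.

There is no surviving spouse, so the entire estate passes to Isamu's descendants per capita at each generation.
At generation 1 (Hana, Haruki, Yori) there are 3 shares of (1)/3 = 1/3 each.
Living: Haruki — each takes 1/3.
Deceased: Hana and Yori. Their combined 2/3 is pooled and carried to generation 2.
At generation 2 (Kaede, Noboru, Takeshi, Reiko, Chiyo, Umeko) there are 6 shares of (2/3)/6 = 1/9 each.
Living: Kaede, Takeshi, Reiko, Chiyo, and Umeko — each takes 1/9.
Deceased: Noboru. That 1/9 share is carried to generation 3.
At generation 3 (Kenji, Emiko) there are 2 shares of (1/9)/2 = 1/18 each.
Living: Emiko — each takes 1/18.
Deceased: Kenji. That 1/18 share is carried to generation 4.
At generation 4 (Yoshiko, Mariko, Akira) there are 3 shares of (1/18)/3 = 1/54 each.
Living: Yoshiko, Mariko, and Akira — each takes 1/54.

Akira 1/54; Chiyo 1/9; Emiko 1/18; Haruki 1/3; Kaede 1/9; Mariko 1/54; Reiko 1/9; Takeshi 1/9; Umeko 1/9; Yoshiko 1/54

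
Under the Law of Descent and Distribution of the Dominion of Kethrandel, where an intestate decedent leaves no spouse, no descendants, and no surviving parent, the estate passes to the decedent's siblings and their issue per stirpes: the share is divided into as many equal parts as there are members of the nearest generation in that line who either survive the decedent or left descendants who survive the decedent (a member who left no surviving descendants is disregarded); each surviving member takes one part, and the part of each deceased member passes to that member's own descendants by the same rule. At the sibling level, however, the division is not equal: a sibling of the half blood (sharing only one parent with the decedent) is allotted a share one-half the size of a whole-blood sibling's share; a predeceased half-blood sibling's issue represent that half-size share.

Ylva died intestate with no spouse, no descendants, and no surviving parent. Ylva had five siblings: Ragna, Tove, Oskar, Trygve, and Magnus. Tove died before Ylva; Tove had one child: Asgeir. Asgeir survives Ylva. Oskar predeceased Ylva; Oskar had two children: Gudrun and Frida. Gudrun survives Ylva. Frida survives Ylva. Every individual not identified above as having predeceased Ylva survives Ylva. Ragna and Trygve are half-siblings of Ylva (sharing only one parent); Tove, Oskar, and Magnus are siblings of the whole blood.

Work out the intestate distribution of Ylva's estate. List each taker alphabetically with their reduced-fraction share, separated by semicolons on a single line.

Asgeir 1/4; Frida 1/8; Gudrun 1/8; Magnus 1/4; Ragna 1/8; Trygve 1/8

No spouse, descendants, or parent survives, so the estate passes to Ylva's siblings per stirpes.
Half-blood siblings count for one-half the weight of whole-blood siblings at the initial division.
Dividing 1 in proportion to weights (total weight 4): Ragna (weight 1/2) → 1/8; Tove (weight 1) → 1/4; Oskar (weight 1) → 1/4; Trygve (weight 1/2) → 1/8; Magnus (weight 1) → 1/4.
Ragna is living and takes 1/8.
Tove predeceased; the 1/4 allotted to Tove's branch passes to Tove's issue by representation.
Asgeir is the sole taker at this level and receives the full 1/4.
Oskar predeceased; the 1/4 allotted to Oskar's branch passes to Oskar's issue by representation.
The 1/4 is divided into 2 equal shares of 1/8 among Gudrun, Frida.
Gudrun is living and takes 1/8.
Frida is living and takes 1/8.
Trygve is living and takes 1/8.
Magnus is living and takes 1/4.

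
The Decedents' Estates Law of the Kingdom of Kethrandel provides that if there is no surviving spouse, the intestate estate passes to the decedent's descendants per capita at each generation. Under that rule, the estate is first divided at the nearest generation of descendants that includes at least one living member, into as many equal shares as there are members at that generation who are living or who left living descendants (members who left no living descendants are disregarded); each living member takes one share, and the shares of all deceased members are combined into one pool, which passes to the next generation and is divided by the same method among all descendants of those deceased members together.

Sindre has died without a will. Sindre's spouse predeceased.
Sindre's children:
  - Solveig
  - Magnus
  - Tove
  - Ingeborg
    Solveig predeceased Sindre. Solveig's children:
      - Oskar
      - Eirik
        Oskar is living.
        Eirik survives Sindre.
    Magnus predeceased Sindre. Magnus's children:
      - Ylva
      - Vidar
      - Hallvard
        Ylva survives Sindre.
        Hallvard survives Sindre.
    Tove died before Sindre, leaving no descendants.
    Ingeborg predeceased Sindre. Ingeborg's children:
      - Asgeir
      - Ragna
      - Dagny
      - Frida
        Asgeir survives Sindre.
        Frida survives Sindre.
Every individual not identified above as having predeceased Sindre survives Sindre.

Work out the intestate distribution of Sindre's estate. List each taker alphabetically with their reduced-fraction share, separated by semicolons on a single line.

Asgeir 1/9; Dagny 1/9; Eirik 1/9; Frida 1/9; Hallvard 1/9; Oskar 1/9; Ragna 1/9; Vidar 1/9; Ylva 1/9

There is no surviving spouse, so the entire estate passes to Sindre's descendants per capita at each generation.
No one at generation 1 (Solveig, Magnus, Ingeborg) is living; moving to the next generation.
At generation 2 (Oskar, Eirik, Ylva, Vidar, Hallvard, Asgeir, Ragna, Dagny, Frida) there are 9 shares of (1)/9 = 1/9 each.
Living: Oskar, Eirik, Ylva, Vidar, Hallvard, Asgeir, Ragna, Dagny, and Frida — each takes 1/9.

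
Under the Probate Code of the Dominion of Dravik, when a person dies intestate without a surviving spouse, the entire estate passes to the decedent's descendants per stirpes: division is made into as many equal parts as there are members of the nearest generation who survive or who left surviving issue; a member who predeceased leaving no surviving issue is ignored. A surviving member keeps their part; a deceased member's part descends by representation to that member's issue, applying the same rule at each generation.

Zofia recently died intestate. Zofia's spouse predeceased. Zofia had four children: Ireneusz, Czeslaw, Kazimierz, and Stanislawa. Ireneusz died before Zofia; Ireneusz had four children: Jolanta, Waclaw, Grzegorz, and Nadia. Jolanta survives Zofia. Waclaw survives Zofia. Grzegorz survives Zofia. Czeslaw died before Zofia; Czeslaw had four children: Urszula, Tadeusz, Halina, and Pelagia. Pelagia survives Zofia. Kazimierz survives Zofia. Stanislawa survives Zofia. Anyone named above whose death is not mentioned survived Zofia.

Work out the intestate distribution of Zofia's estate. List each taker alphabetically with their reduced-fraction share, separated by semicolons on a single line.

There is no surviving spouse, so the entire estate passes to Zofia's descendants per stirpes.
The estate is divided into 4 equal shares of 1/4 among Ireneusz, Czeslaw, Kazimierz, Stanislawa.
Ireneusz predeceased; the 1/4 allotted to Ireneusz's branch passes to Ireneusz's issue by representation.
The 1/4 is divided into 4 equal shares of 1/16 among Jolanta, Waclaw, Grzegorz, Nadia.
Jolanta is living and takes 1/16.
Waclaw is living and takes 1/16.
Grzegorz is living and takes 1/16.
Nadia is living and takes 1/16.
Czeslaw predeceased; the 1/4 allotted to Czeslaw's branch passes to Czeslaw's issue by representation.
The 1/4 is divided into 4 equal shares of 1/16 among Urszula, Tadeusz, Halina, Pelagia.
Urszula is living and takes 1/16.
Tadeusz is living and takes 1/16.
Halina is living and takes 1/16.
Pelagia is living and takes 1/16.
Kazimierz is living and takes 1/4.
Stanislawa is living and takes 1/4.

Grzegorz 1/16; Halina 1/16; Jolanta 1/16; Kazimierz 1/4; Nadia 1/16; Pelagia 1/16; Stanislawa 1/4; Tadeusz 1/16; Urszula 1/16; Waclaw 1/16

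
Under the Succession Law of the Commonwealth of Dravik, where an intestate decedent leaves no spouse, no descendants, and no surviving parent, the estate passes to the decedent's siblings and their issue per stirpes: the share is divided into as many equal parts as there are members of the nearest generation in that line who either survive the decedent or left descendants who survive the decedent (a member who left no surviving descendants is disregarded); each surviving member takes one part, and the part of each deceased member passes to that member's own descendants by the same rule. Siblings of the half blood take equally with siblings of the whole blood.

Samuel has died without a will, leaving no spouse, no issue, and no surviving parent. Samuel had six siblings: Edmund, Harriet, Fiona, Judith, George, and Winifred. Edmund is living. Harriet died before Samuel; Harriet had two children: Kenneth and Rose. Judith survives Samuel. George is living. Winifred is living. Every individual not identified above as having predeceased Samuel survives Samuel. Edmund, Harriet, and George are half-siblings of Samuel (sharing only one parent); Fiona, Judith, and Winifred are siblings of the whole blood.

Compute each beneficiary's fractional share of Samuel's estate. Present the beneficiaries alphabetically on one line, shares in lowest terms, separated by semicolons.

Edmund 1/6; Fiona 1/6; George 1/6; Judith 1/6; Kenneth 1/12; Rose 1/12; Winifred 1/6

No spouse, descendants, or parent survives, so the estate passes to Samuel's siblings per stirpes.
Half-blood and whole-blood siblings take equally under the stated rule.
The estate is divided into 6 equal shares of 1/6 among Edmund, Harriet, Fiona, Judith, George, Winifred.
Edmund is living and takes 1/6.
Harriet predeceased; the 1/6 allotted to Harriet's branch passes to Harriet's issue by representation.
The 1/6 is divided into 2 equal shares of 1/12 among Kenneth, Rose.
Kenneth is living and takes 1/12.
Rose is living and takes 1/12.
Fiona is living and takes 1/6.
Judith is living and takes 1/6.
George is living and takes 1/6.
Winifred is living and takes 1/6.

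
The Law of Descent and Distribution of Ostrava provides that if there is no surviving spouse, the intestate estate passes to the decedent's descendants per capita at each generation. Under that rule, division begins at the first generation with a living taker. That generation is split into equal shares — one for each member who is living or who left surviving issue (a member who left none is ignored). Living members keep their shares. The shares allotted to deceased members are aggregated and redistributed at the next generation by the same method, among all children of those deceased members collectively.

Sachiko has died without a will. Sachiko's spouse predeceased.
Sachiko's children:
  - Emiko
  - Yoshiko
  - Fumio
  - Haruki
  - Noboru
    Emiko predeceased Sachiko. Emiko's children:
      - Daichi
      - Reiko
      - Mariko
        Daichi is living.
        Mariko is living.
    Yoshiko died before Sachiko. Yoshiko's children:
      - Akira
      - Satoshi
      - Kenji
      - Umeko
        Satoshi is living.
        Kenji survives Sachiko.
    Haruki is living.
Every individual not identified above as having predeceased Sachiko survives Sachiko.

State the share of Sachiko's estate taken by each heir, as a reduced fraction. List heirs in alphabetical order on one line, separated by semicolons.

There is no surviving spouse, so the entire estate passes to Sachiko's descendants per capita at each generation.
At generation 1 (Emiko, Yoshiko, Fumio, Haruki, Noboru) there are 5 shares of (1)/5 = 1/5 each.
Living: Fumio, Haruki, and Noboru — each takes 1/5.
Deceased: Emiko and Yoshiko. Their combined 2/5 is pooled and carried to generation 2.
At generation 2 (Daichi, Reiko, Mariko, Akira, Satoshi, Kenji, Umeko) there are 7 shares of (2/5)/7 = 2/35 each.
Living: Daichi, Reiko, Mariko, Akira, Satoshi, Kenji, and Umeko — each takes 2/35.

Akira 2/35; Daichi 2/35; Fumio 1/5; Haruki 1/5; Kenji 2/35; Mariko 2/35; Noboru 1/5; Reiko 2/35; Satoshi 2/35; Umeko 2/35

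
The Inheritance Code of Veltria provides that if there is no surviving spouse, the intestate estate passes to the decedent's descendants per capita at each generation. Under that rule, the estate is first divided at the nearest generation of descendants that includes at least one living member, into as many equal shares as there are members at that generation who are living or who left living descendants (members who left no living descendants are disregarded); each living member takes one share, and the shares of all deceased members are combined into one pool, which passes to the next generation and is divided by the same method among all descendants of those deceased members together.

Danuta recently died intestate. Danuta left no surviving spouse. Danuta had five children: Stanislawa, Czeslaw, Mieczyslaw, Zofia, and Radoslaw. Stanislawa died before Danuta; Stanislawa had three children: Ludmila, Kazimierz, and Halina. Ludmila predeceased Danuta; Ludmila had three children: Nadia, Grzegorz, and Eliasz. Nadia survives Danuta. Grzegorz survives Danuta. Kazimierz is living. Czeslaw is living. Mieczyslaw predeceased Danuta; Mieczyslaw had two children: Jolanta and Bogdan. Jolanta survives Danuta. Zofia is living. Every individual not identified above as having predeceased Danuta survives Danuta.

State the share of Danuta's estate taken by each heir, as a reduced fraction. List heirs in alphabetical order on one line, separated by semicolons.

There is no surviving spouse, so the entire estate passes to Danuta's descendants per capita at each generation.
At generation 1 (Stanislawa, Czeslaw, Mieczyslaw, Zofia, Radoslaw) there are 5 shares of (1)/5 = 1/5 each.
Living: Czeslaw, Zofia, and Radoslaw — each takes 1/5.
Deceased: Stanislawa and Mieczyslaw. Their combined 2/5 is pooled and carried to generation 2.
At generation 2 (Ludmila, Kazimierz, Halina, Jolanta, Bogdan) there are 5 shares of (2/5)/5 = 2/25 each.
Living: Kazimierz, Halina, Jolanta, and Bogdan — each takes 2/25.
Deceased: Ludmila. That 2/25 share is carried to generation 3.
At generation 3 (Nadia, Grzegorz, Eliasz) there are 3 shares of (2/25)/3 = 2/75 each.
Living: Nadia, Grzegorz, and Eliasz — each takes 2/75.

Bogdan 2/25; Czeslaw 1/5; Eliasz 2/75; Grzegorz 2/75; Halina 2/25; Jolanta 2/25; Kazimierz 2/25; Nadia 2/75; Radoslaw 1/5; Zofia 1/5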